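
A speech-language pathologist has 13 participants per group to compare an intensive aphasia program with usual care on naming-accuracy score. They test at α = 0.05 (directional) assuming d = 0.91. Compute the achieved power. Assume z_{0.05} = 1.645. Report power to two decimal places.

power ≈ 0.75

For two equal groups, power = Φ(d·√(n/2) − z_{α}).
d·√(n/2) = 0.91 × √(13/2) = 0.91 × 2.550 = 2.320.
z_β = 2.320 − 1.645 = 0.675.
Power = Φ(0.675) = 0.750.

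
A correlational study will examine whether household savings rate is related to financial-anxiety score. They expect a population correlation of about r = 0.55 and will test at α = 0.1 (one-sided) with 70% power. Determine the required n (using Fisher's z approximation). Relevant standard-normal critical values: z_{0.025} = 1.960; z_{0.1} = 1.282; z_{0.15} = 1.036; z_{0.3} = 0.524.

Fisher's z: C = ½·ln((1+r)/(1−r)) = ½·ln(3.4444) = 0.6184.
n = ((z_{α} + z_β)/C)² + 3.
(1.282 + 0.524) / 0.6184 = 1.806 / 0.6184 = 2.920.
n = 2.920² + 3 = 8.53 + 3 = 11.5.
Round up.

n = 12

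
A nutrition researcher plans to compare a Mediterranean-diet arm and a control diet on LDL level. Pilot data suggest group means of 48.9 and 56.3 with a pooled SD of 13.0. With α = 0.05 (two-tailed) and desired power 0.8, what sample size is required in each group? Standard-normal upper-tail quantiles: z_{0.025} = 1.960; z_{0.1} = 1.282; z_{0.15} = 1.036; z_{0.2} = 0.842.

n = 49 per group

Cohen's d = |M₁ − M₂| / SD_pooled = |48.9 − 56.3| / 13.0 = 7.4 / 13.0 = 0.569.
For two independent groups with equal n: n = 2·((z_{α/2} + z_β) / d)².
z_{α/2} + z_β = 1.960 + 0.842 = 2.802.
n = 2 × (2.802 / 0.569)² = 2 × 4.924² = 2 × 24.25 = 48.5.
Round up to the next whole participant.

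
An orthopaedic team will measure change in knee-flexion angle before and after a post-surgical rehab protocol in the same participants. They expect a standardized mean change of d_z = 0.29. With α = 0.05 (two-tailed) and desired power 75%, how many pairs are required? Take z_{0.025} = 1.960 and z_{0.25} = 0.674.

n = 83 pairs

For a paired (one-sample on differences) test: n = ((z_{α/2} + z_β) / d)².
z_{α/2} + z_β = 1.960 + 0.674 = 2.634.
n = (2.634 / 0.29)² = 9.083² = 82.50.
Round up.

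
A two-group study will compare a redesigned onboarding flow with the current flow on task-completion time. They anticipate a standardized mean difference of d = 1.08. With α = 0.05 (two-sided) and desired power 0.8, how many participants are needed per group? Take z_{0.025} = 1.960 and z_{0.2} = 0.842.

n = 14 per group

For two independent groups with equal n: n = 2·((z_{α/2} + z_β) / d)².
z_{α/2} + z_β = 1.960 + 0.842 = 2.802.
n = 2 × (2.802 / 1.08)² = 2 × 2.594² = 2 × 6.73 = 13.5.
Round up to the next whole participant.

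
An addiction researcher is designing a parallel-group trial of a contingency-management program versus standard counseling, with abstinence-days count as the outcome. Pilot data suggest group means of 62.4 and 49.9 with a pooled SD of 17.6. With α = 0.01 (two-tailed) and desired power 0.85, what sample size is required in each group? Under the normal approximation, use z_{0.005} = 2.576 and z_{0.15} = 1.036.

n = 52 per group

Cohen's d = |M₁ − M₂| / SD_pooled = |62.4 − 49.9| / 17.6 = 12.5 / 17.6 = 0.710.
For two independent groups with equal n: n = 2·((z_{α/2} + z_β) / d)².
z_{α/2} + z_β = 2.576 + 1.036 = 3.612.
n = 2 × (3.612 / 0.710)² = 2 × 5.087² = 2 × 25.88 = 51.8.
Round up to the next whole participant.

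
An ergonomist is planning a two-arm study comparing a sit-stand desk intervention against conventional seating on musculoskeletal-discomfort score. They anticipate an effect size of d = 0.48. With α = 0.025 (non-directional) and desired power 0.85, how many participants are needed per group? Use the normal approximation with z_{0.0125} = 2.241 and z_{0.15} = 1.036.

For two independent groups with equal n: n = 2·((z_{α/2} + z_β) / d)².
z_{α/2} + z_β = 2.241 + 1.036 = 3.277.
n = 2 × (3.277 / 0.48)² = 2 × 6.827² = 2 × 46.61 = 93.2.
Round up to the next whole participant.

n = 94 per group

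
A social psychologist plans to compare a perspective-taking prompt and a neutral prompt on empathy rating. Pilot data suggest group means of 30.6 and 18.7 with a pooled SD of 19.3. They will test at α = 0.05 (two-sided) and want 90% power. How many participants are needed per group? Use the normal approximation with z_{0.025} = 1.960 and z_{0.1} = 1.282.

n = 56 per group

Cohen's d = |M₁ − M₂| / SD_pooled = |30.6 − 18.7| / 19.3 = 11.9 / 19.3 = 0.617.
For two independent groups with equal n: n = 2·((z_{α/2} + z_β) / d)².
z_{α/2} + z_β = 1.960 + 1.282 = 3.242.
n = 2 × (3.242 / 0.617)² = 2 × 5.254² = 2 × 27.61 = 55.2.
Round up to the next whole participant.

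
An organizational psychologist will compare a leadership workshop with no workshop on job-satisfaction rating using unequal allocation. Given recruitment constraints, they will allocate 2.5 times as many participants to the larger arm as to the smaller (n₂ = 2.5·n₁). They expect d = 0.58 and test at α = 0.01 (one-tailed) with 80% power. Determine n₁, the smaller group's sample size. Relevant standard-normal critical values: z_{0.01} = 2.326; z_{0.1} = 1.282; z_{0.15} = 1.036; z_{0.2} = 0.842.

With allocation ratio k = n₂/n₁ = 2.5, Var(x̄₁−x̄₂) = σ²(1/n₁ + 1/(k·n₁)) = σ²·(k+1)/(k·n₁).
So n₁ = (1 + 1/k)·((z_{α} + z_β)/d)² = 1.400 × (3.168/0.58)².
n₁ = 1.400 × 29.83 = 41.8.
Round up: n₁ = 42, giving n₂ = 2.5 × 42 = 105.

n₁ = 42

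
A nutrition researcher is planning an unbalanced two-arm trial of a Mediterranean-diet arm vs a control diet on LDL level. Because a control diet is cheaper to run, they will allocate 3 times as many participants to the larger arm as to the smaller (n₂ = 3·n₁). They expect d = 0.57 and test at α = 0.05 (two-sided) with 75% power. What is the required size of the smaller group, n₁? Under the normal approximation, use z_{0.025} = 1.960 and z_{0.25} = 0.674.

n₁ = 29

With allocation ratio k = n₂/n₁ = 3, Var(x̄₁−x̄₂) = σ²(1/n₁ + 1/(k·n₁)) = σ²·(k+1)/(k·n₁).
So n₁ = (1 + 1/k)·((z_{α/2} + z_β)/d)² = 1.333 × (2.634/0.57)².
n₁ = 1.333 × 21.35 = 28.5.
Round up: n₁ = 29, giving n₂ = 3 × 29 = 87.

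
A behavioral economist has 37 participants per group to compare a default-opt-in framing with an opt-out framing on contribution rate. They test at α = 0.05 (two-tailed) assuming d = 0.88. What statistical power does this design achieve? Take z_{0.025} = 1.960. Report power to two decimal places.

For two equal groups, power = Φ(d·√(n/2) − z_{α/2}).
d·√(n/2) = 0.88 × √(37/2) = 0.88 × 4.301 = 3.785.
z_β = 3.785 − 1.960 = 1.825.
Power = Φ(1.825) = 0.966.

power ≈ 0.97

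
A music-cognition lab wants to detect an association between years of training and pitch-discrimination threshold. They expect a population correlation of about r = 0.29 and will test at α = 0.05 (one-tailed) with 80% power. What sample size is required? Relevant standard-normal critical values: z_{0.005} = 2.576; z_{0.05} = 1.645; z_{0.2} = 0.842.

n = 73

Fisher's z: C = ½·ln((1+r)/(1−r)) = ½·ln(1.8169) = 0.2986.
n = ((z_{α} + z_β)/C)² + 3.
(1.645 + 0.842) / 0.2986 = 2.487 / 0.2986 = 8.329.
n = 8.329² + 3 = 69.37 + 3 = 72.4.
Round up.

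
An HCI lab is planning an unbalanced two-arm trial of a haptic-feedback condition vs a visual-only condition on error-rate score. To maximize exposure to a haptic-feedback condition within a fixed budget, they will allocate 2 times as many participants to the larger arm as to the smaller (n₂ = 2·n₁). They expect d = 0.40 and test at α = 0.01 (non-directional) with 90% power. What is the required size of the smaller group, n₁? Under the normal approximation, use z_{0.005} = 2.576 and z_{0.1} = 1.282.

With allocation ratio k = n₂/n₁ = 2, Var(x̄₁−x̄₂) = σ²(1/n₁ + 1/(k·n₁)) = σ²·(k+1)/(k·n₁).
So n₁ = (1 + 1/k)·((z_{α/2} + z_β)/d)² = 1.500 × (3.858/0.40)².
n₁ = 1.500 × 93.03 = 139.5.
Round up: n₁ = 140, giving n₂ = 2 × 140 = 280.

n₁ = 140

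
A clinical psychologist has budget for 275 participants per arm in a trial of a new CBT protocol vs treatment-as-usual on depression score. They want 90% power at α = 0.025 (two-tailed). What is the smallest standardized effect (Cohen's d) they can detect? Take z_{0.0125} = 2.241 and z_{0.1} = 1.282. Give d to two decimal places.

For two independent groups of n = 275 each: d_min = (z_{α/2} + z_β)·√(2/n).
z-sum = 2.241 + 1.282 = 3.523.
d_min = 3.523 × √(2/275) = 3.523 × 0.0853 = 0.300.

d_min ≈ 0.30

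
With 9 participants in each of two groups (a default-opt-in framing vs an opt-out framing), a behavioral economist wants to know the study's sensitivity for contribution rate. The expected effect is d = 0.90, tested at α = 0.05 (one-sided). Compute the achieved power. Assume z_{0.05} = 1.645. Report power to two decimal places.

power ≈ 0.60

For two equal groups, power = Φ(d·√(n/2) − z_{α}).
d·√(n/2) = 0.90 × √(9/2) = 0.90 × 2.121 = 1.909.
z_β = 1.909 − 1.645 = 0.264.
Power = Φ(0.264) = 0.604.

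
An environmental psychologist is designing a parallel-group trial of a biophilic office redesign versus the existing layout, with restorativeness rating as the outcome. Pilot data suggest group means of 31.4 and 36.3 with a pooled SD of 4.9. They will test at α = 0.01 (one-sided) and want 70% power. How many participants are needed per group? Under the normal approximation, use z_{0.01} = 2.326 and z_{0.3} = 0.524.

Cohen's d = |M₁ − M₂| / SD_pooled = |31.4 − 36.3| / 4.9 = 4.9 / 4.9 = 1.000.
For two independent groups with equal n: n = 2·((z_{α} + z_β) / d)².
z_{α} + z_β = 2.326 + 0.524 = 2.850.
n = 2 × (2.850 / 1.000)² = 2 × 2.850² = 2 × 8.12 = 16.2.
Round up to the next whole participant.

n = 17 per group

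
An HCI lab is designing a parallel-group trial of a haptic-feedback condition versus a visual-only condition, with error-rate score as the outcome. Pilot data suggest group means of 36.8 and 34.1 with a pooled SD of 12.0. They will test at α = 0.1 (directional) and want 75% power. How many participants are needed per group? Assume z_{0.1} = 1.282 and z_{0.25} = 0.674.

n = 152 per group

Cohen's d = |M₁ − M₂| / SD_pooled = |36.8 − 34.1| / 12.0 = 2.7 / 12.0 = 0.225.
For two independent groups with equal n: n = 2·((z_{α} + z_β) / d)².
z_{α} + z_β = 1.282 + 0.674 = 1.956.
n = 2 × (1.956 / 0.225)² = 2 × 8.693² = 2 × 75.57 = 151.1.
Round up to the next whole participant.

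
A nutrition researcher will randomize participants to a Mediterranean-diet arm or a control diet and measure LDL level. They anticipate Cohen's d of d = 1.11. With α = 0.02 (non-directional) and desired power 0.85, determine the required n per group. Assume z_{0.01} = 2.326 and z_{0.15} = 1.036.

For two independent groups with equal n: n = 2·((z_{α/2} + z_β) / d)².
z_{α/2} + z_β = 2.326 + 1.036 = 3.362.
n = 2 × (3.362 / 1.11)² = 2 × 3.029² = 2 × 9.17 = 18.3.
Round up to the next whole participant.

n = 19 per group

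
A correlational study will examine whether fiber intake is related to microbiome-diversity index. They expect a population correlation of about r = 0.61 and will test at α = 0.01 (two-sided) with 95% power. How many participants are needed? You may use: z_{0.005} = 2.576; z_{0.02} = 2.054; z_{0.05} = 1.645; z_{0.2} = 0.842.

n = 39

Fisher's z: C = ½·ln((1+r)/(1−r)) = ½·ln(4.1282) = 0.7089.
n = ((z_{α/2} + z_β)/C)² + 3.
(2.576 + 1.645) / 0.7089 = 4.221 / 0.7089 = 5.954.
n = 5.954² + 3 = 35.45 + 3 = 38.5.
Round up.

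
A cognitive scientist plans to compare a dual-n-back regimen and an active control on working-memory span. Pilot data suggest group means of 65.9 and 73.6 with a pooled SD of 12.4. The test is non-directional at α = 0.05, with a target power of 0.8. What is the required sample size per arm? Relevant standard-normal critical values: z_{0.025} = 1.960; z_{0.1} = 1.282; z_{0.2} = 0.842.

Cohen's d = |M₁ − M₂| / SD_pooled = |65.9 − 73.6| / 12.4 = 7.7 / 12.4 = 0.621.
For two independent groups with equal n: n = 2·((z_{α/2} + z_β) / d)².
z_{α/2} + z_β = 1.960 + 0.842 = 2.802.
n = 2 × (2.802 / 0.621)² = 2 × 4.512² = 2 × 20.36 = 40.7.
Round up to the next whole participant.

n = 41 per group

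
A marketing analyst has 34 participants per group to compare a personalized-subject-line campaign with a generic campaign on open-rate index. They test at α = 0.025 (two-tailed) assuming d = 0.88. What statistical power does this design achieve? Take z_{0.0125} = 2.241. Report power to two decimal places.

For two equal groups, power = Φ(d·√(n/2) − z_{α/2}).
d·√(n/2) = 0.88 × √(34/2) = 0.88 × 4.123 = 3.628.
z_β = 3.628 − 2.241 = 1.387.
Power = Φ(1.387) = 0.917.

power ≈ 0.92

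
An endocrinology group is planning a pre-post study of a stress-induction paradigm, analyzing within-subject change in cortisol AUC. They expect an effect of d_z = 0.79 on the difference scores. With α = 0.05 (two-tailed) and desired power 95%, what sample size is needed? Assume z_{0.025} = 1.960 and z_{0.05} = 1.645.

n = 21 pairs

For a paired (one-sample on differences) test: n = ((z_{α/2} + z_β) / d)².
z_{α/2} + z_β = 1.960 + 1.645 = 3.605.
n = (3.605 / 0.79)² = 4.563² = 20.82.
Round up.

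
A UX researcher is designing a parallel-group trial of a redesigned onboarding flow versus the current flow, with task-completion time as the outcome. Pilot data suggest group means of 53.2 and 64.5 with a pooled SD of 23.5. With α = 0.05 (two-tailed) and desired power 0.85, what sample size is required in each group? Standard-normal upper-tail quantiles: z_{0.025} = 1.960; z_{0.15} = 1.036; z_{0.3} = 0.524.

n = 78 per group

Cohen's d = |M₁ − M₂| / SD_pooled = |53.2 − 64.5| / 23.5 = 11.3 / 23.5 = 0.481.
For two independent groups with equal n: n = 2·((z_{α/2} + z_β) / d)².
z_{α/2} + z_β = 1.960 + 1.036 = 2.996.
n = 2 × (2.996 / 0.481)² = 2 × 6.229² = 2 × 38.80 = 77.6.
Round up to the next whole participant.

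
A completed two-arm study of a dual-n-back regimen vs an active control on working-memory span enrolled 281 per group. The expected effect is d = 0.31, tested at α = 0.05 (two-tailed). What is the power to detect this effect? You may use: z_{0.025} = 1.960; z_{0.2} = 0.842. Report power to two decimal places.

For two equal groups, power = Φ(d·√(n/2) − z_{α/2}).
d·√(n/2) = 0.31 × √(281/2) = 0.31 × 11.853 = 3.675.
z_β = 3.675 − 1.960 = 1.715.
Power = Φ(1.715) = 0.957.

power ≈ 0.96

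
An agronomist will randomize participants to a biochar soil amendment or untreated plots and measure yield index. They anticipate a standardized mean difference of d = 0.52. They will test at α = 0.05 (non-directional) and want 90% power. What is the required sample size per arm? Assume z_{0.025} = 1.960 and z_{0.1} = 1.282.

n = 78 per group

For two independent groups with equal n: n = 2·((z_{α/2} + z_β) / d)².
z_{α/2} + z_β = 1.960 + 1.282 = 3.242.
n = 2 × (3.242 / 0.52)² = 2 × 6.235² = 2 × 38.87 = 77.7.
Round up to the next whole participant.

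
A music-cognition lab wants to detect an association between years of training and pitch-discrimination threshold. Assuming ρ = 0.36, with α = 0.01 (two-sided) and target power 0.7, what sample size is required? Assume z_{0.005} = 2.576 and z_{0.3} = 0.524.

n = 71

Fisher's z: C = ½·ln((1+r)/(1−r)) = ½·ln(2.1250) = 0.3769.
n = ((z_{α/2} + z_β)/C)² + 3.
(2.576 + 0.524) / 0.3769 = 3.100 / 0.3769 = 8.225.
n = 8.225² + 3 = 67.65 + 3 = 70.7.
Round up.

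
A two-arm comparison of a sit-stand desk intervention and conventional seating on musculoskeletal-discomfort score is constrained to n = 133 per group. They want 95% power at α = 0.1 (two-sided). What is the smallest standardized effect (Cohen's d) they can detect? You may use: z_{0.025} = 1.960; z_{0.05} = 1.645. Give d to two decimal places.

d_min ≈ 0.40

For two independent groups of n = 133 each: d_min = (z_{α/2} + z_β)·√(2/n).
z-sum = 1.645 + 1.645 = 3.290.
d_min = 3.290 × √(2/133) = 3.290 × 0.1226 = 0.403.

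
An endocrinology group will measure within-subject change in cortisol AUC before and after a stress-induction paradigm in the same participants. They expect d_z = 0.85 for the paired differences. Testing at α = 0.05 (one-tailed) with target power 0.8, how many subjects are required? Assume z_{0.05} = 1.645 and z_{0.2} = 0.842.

n = 9 pairs

For a paired (one-sample on differences) test: n = ((z_{α} + z_β) / d)².
z_{α} + z_β = 1.645 + 0.842 = 2.487.
n = (2.487 / 0.85)² = 2.926² = 8.56.
Round up.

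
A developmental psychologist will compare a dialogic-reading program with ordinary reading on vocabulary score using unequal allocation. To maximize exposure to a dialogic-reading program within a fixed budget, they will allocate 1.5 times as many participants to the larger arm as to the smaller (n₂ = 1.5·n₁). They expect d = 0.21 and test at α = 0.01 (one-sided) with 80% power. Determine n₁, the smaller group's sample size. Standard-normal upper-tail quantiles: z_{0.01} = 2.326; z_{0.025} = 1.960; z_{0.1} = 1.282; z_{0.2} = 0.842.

With allocation ratio k = n₂/n₁ = 1.5, Var(x̄₁−x̄₂) = σ²(1/n₁ + 1/(k·n₁)) = σ²·(k+1)/(k·n₁).
So n₁ = (1 + 1/k)·((z_{α} + z_β)/d)² = 1.667 × (3.168/0.21)².
n₁ = 1.667 × 227.58 = 379.3.
Round up: n₁ = 380, giving n₂ = 1.5 × 380 = 570.

n₁ = 380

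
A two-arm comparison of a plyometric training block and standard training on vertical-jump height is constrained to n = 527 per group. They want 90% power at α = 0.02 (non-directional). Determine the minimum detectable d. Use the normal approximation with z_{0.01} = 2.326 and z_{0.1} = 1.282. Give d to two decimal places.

For two independent groups of n = 527 each: d_min = (z_{α/2} + z_β)·√(2/n).
z-sum = 2.326 + 1.282 = 3.608.
d_min = 3.608 × √(2/527) = 3.608 × 0.0616 = 0.222.

d_min ≈ 0.22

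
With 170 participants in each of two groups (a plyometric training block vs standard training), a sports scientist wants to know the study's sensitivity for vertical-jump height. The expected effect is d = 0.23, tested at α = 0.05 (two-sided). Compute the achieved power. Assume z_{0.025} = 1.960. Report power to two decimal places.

For two equal groups, power = Φ(d·√(n/2) − z_{α/2}).
d·√(n/2) = 0.23 × √(170/2) = 0.23 × 9.220 = 2.120.
z_β = 2.120 − 1.960 = 0.160.
Power = Φ(0.160) = 0.564.

power ≈ 0.56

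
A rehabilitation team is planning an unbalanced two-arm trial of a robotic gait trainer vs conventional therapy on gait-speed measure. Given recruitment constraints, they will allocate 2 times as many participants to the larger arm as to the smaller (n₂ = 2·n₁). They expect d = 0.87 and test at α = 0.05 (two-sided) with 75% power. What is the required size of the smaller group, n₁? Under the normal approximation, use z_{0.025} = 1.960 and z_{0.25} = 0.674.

With allocation ratio k = n₂/n₁ = 2, Var(x̄₁−x̄₂) = σ²(1/n₁ + 1/(k·n₁)) = σ²·(k+1)/(k·n₁).
So n₁ = (1 + 1/k)·((z_{α/2} + z_β)/d)² = 1.500 × (2.634/0.87)².
n₁ = 1.500 × 9.17 = 13.7.
Round up: n₁ = 14, giving n₂ = 2 × 14 = 28.

n₁ = 14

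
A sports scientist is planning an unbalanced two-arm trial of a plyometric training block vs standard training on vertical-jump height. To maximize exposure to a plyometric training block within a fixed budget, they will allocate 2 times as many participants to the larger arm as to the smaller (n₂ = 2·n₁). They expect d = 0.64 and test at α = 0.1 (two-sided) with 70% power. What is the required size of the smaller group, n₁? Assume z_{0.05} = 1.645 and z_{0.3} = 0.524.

With allocation ratio k = n₂/n₁ = 2, Var(x̄₁−x̄₂) = σ²(1/n₁ + 1/(k·n₁)) = σ²·(k+1)/(k·n₁).
So n₁ = (1 + 1/k)·((z_{α/2} + z_β)/d)² = 1.500 × (2.169/0.64)².
n₁ = 1.500 × 11.49 = 17.2.
Round up: n₁ = 18, giving n₂ = 2 × 18 = 36.

n₁ = 18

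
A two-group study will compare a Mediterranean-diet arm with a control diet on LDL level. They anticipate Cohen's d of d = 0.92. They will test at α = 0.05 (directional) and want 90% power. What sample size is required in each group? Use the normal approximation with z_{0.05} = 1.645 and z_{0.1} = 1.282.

For two independent groups with equal n: n = 2·((z_{α} + z_β) / d)².
z_{α} + z_β = 1.645 + 1.282 = 2.927.
n = 2 × (2.927 / 0.92)² = 2 × 3.182² = 2 × 10.12 = 20.2.
Round up to the next whole participant.

n = 21 per group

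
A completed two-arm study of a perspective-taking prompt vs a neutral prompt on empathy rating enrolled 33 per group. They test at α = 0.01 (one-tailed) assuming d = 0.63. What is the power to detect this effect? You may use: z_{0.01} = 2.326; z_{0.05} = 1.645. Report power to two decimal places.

For two equal groups, power = Φ(d·√(n/2) − z_{α}).
d·√(n/2) = 0.63 × √(33/2) = 0.63 × 4.062 = 2.559.
z_β = 2.559 − 2.326 = 0.233.
Power = Φ(0.233) = 0.592.

power ≈ 0.59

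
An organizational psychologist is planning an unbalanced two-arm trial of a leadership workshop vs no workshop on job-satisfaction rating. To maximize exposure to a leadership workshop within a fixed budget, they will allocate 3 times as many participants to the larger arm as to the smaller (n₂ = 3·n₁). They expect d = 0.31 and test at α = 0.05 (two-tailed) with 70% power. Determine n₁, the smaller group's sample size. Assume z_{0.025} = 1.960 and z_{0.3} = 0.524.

n₁ = 86

With allocation ratio k = n₂/n₁ = 3, Var(x̄₁−x̄₂) = σ²(1/n₁ + 1/(k·n₁)) = σ²·(k+1)/(k·n₁).
So n₁ = (1 + 1/k)·((z_{α/2} + z_β)/d)² = 1.333 × (2.484/0.31)².
n₁ = 1.333 × 64.21 = 85.6.
Round up: n₁ = 86, giving n₂ = 3 × 86 = 258.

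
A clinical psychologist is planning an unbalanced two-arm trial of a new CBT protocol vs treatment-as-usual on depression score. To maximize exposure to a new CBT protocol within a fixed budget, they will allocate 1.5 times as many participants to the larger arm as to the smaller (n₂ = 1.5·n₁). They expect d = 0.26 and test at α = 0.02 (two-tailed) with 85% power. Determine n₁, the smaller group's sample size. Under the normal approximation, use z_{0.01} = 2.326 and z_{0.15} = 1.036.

n₁ = 279

With allocation ratio k = n₂/n₁ = 1.5, Var(x̄₁−x̄₂) = σ²(1/n₁ + 1/(k·n₁)) = σ²·(k+1)/(k·n₁).
So n₁ = (1 + 1/k)·((z_{α/2} + z_β)/d)² = 1.667 × (3.362/0.26)².
n₁ = 1.667 × 167.20 = 278.7.
Round up: n₁ = 279, giving n₂ = ⌈1.5 × 279⌉ = ⌈418.5⌉ = 419.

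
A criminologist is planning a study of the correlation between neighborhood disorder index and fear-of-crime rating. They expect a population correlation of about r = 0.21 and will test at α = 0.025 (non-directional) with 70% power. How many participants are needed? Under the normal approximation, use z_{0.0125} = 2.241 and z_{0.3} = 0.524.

Fisher's z: C = ½·ln((1+r)/(1−r)) = ½·ln(1.5316) = 0.2132.
n = ((z_{α/2} + z_β)/C)² + 3.
(2.241 + 0.524) / 0.2132 = 2.765 / 0.2132 = 12.969.
n = 12.969² + 3 = 168.20 + 3 = 171.2.
Round up.

n = 172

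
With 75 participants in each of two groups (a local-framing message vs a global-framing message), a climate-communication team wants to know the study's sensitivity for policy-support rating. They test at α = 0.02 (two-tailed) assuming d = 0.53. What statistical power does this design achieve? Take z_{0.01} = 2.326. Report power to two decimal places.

For two equal groups, power = Φ(d·√(n/2) − z_{α/2}).
d·√(n/2) = 0.53 × √(75/2) = 0.53 × 6.124 = 3.246.
z_β = 3.246 − 2.326 = 0.920.
Power = Φ(0.920) = 0.821.

power ≈ 0.82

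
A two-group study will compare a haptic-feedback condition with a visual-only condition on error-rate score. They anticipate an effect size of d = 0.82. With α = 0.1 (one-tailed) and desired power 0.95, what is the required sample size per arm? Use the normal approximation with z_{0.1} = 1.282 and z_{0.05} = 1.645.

For two independent groups with equal n: n = 2·((z_{α} + z_β) / d)².
z_{α} + z_β = 1.282 + 1.645 = 2.927.
n = 2 × (2.927 / 0.82)² = 2 × 3.570² = 2 × 12.74 = 25.5.
Round up to the next whole participant.

n = 26 per group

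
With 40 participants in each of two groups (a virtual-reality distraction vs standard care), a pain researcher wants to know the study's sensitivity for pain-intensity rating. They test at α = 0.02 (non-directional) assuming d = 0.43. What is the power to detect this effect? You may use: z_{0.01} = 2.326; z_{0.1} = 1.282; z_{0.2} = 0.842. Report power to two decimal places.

power ≈ 0.34

For two equal groups, power = Φ(d·√(n/2) − z_{α/2}).
d·√(n/2) = 0.43 × √(40/2) = 0.43 × 4.472 = 1.923.
z_β = 1.923 − 2.326 = -0.403.
Power = Φ(-0.403) = 0.343.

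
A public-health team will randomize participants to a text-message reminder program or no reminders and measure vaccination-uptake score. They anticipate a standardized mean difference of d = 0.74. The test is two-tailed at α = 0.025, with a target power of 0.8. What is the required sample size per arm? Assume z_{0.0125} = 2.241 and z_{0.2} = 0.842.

n = 35 per group

For two independent groups with equal n: n = 2·((z_{α/2} + z_β) / d)².
z_{α/2} + z_β = 2.241 + 0.842 = 3.083.
n = 2 × (3.083 / 0.74)² = 2 × 4.166² = 2 × 17.36 = 34.7.
Round up to the next whole participant.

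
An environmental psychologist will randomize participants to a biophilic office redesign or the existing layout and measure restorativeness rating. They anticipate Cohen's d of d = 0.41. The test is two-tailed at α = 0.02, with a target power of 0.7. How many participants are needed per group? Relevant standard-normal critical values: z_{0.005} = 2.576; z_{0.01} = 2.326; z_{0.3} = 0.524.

n = 97 per group

For two independent groups with equal n: n = 2·((z_{α/2} + z_β) / d)².
z_{α/2} + z_β = 2.326 + 0.524 = 2.850.
n = 2 × (2.850 / 0.41)² = 2 × 6.951² = 2 × 48.32 = 96.6.
Round up to the next whole participant.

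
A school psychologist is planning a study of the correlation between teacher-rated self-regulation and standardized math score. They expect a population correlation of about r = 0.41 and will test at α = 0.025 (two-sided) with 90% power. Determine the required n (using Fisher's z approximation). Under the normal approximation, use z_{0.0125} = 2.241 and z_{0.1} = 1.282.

n = 69

Fisher's z: C = ½·ln((1+r)/(1−r)) = ½·ln(2.3898) = 0.4356.
n = ((z_{α/2} + z_β)/C)² + 3.
(2.241 + 1.282) / 0.4356 = 3.523 / 0.4356 = 8.088.
n = 8.088² + 3 = 65.41 + 3 = 68.4.
Round up.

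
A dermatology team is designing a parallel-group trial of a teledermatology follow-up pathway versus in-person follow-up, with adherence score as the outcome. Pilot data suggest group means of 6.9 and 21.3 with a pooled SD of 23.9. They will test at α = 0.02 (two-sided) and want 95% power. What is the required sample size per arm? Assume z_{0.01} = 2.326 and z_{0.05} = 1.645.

n = 87 per group

Cohen's d = |M₁ − M₂| / SD_pooled = |6.9 − 21.3| / 23.9 = 14.4 / 23.9 = 0.603.
For two independent groups with equal n: n = 2·((z_{α/2} + z_β) / d)².
z_{α/2} + z_β = 2.326 + 1.645 = 3.971.
n = 2 × (3.971 / 0.603)² = 2 × 6.585² = 2 × 43.37 = 86.7.
Round up to the next whole participant.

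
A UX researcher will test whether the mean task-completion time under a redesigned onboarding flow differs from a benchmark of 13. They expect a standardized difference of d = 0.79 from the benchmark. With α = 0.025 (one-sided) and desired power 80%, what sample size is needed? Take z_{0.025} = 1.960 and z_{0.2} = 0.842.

For a one-sample test: n = ((z_{α} + z_β) / d)².
z_{α} + z_β = 1.960 + 0.842 = 2.802.
n = (2.802 / 0.79)² = 3.547² = 12.58.
Round up.

n = 13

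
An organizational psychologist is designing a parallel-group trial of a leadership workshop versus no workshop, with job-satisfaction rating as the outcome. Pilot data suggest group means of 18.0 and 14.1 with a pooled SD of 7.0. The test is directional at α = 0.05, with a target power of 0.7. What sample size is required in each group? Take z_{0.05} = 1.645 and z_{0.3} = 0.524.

Cohen's d = |M₁ − M₂| / SD_pooled = |18.0 − 14.1| / 7.0 = 3.9 / 7.0 = 0.557.
For two independent groups with equal n: n = 2·((z_{α} + z_β) / d)².
z_{α} + z_β = 1.645 + 0.524 = 2.169.
n = 2 × (2.169 / 0.557)² = 2 × 3.894² = 2 × 15.16 = 30.3.
Round up to the next whole participant.

n = 31 per group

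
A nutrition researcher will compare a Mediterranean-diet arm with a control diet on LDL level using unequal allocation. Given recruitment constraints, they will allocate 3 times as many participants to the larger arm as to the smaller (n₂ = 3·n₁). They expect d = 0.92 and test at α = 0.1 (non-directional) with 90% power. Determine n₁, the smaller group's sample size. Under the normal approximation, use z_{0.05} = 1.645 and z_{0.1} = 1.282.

With allocation ratio k = n₂/n₁ = 3, Var(x̄₁−x̄₂) = σ²(1/n₁ + 1/(k·n₁)) = σ²·(k+1)/(k·n₁).
So n₁ = (1 + 1/k)·((z_{α/2} + z_β)/d)² = 1.333 × (2.927/0.92)².
n₁ = 1.333 × 10.12 = 13.5.
Round up: n₁ = 14, giving n₂ = 3 × 14 = 42.

n₁ = 14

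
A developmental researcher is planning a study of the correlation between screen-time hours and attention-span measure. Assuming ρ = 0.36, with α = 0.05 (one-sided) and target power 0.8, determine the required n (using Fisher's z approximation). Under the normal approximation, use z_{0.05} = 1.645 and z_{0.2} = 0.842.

n = 47

Fisher's z: C = ½·ln((1+r)/(1−r)) = ½·ln(2.1250) = 0.3769.
n = ((z_{α} + z_β)/C)² + 3.
(1.645 + 0.842) / 0.3769 = 2.487 / 0.3769 = 6.599.
n = 6.599² + 3 = 43.54 + 3 = 46.5.
Round up.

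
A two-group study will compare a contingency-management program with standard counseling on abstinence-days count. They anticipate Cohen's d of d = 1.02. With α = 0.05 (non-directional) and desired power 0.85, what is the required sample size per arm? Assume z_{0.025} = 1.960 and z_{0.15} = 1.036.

For two independent groups with equal n: n = 2·((z_{α/2} + z_β) / d)².
z_{α/2} + z_β = 1.960 + 1.036 = 2.996.
n = 2 × (2.996 / 1.02)² = 2 × 2.937² = 2 × 8.63 = 17.3.
Round up to the next whole participant.

n = 18 per group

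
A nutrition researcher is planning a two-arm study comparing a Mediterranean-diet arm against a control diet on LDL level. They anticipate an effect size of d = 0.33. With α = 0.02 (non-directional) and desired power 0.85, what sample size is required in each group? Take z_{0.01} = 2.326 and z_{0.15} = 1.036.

For two independent groups with equal n: n = 2·((z_{α/2} + z_β) / d)².
z_{α/2} + z_β = 2.326 + 1.036 = 3.362.
n = 2 × (3.362 / 0.33)² = 2 × 10.188² = 2 × 103.79 = 207.6.
Round up to the next whole participant.

n = 208 per group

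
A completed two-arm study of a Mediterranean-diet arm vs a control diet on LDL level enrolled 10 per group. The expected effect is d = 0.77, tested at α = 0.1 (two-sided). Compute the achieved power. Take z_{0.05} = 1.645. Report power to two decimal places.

power ≈ 0.53

For two equal groups, power = Φ(d·√(n/2) − z_{α/2}).
d·√(n/2) = 0.77 × √(10/2) = 0.77 × 2.236 = 1.722.
z_β = 1.722 − 1.645 = 0.077.
Power = Φ(0.077) = 0.531.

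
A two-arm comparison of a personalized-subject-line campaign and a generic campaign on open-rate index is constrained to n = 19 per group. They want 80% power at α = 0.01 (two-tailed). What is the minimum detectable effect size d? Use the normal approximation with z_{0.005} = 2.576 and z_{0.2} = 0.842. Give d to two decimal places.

d_min ≈ 1.11

For two independent groups of n = 19 each: d_min = (z_{α/2} + z_β)·√(2/n).
z-sum = 2.576 + 0.842 = 3.418.
d_min = 3.418 × √(2/19) = 3.418 × 0.3244 = 1.109.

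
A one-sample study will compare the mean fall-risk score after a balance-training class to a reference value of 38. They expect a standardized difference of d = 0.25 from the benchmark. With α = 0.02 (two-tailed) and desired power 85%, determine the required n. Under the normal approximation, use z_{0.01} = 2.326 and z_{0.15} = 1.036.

n = 181

For a one-sample test: n = ((z_{α/2} + z_β) / d)².
z_{α/2} + z_β = 2.326 + 1.036 = 3.362.
n = (3.362 / 0.25)² = 13.448² = 180.85.
Round up.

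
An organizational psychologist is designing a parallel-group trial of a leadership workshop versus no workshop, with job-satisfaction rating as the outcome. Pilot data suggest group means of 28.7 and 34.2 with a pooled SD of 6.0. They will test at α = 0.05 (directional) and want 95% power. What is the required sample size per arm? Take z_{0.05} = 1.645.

Cohen's d = |M₁ − M₂| / SD_pooled = |28.7 − 34.2| / 6.0 = 5.5 / 6.0 = 0.917.
For two independent groups with equal n: n = 2·((z_{α} + z_β) / d)².
z_{α} + z_β = 1.645 + 1.645 = 3.290.
n = 2 × (3.290 / 0.917)² = 2 × 3.588² = 2 × 12.87 = 25.7.
Round up to the next whole participant.

n = 26 per group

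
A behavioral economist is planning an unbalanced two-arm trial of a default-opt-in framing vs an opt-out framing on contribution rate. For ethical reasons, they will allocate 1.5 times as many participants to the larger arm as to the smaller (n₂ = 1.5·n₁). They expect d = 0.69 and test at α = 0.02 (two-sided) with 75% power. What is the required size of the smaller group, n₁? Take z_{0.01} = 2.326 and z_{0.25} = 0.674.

With allocation ratio k = n₂/n₁ = 1.5, Var(x̄₁−x̄₂) = σ²(1/n₁ + 1/(k·n₁)) = σ²·(k+1)/(k·n₁).
So n₁ = (1 + 1/k)·((z_{α/2} + z_β)/d)² = 1.667 × (3.000/0.69)².
n₁ = 1.667 × 18.90 = 31.5.
Round up: n₁ = 32, giving n₂ = 1.5 × 32 = 48.

n₁ = 32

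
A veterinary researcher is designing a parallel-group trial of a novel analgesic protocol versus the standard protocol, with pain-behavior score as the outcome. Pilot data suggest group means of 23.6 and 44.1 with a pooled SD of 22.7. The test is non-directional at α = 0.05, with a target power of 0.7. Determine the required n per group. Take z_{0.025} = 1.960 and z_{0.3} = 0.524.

n = 16 per group

Cohen's d = |M₁ − M₂| / SD_pooled = |23.6 − 44.1| / 22.7 = 20.5 / 22.7 = 0.903.
For two independent groups with equal n: n = 2·((z_{α/2} + z_β) / d)².
z_{α/2} + z_β = 1.960 + 0.524 = 2.484.
n = 2 × (2.484 / 0.903)² = 2 × 2.751² = 2 × 7.57 = 15.1.
Round up to the next whole participant.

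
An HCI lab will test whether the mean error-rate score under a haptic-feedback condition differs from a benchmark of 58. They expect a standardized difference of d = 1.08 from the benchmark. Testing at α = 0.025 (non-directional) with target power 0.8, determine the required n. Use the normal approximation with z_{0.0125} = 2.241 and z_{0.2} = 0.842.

For a one-sample test: n = ((z_{α/2} + z_β) / d)².
z_{α/2} + z_β = 2.241 + 0.842 = 3.083.
n = (3.083 / 1.08)² = 2.855² = 8.15.
Round up.

n = 9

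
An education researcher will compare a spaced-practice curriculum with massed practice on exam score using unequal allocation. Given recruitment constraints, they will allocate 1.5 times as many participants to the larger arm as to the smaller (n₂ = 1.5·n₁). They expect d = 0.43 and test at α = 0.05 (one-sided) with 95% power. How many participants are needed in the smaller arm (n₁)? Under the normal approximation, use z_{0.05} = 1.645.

With allocation ratio k = n₂/n₁ = 1.5, Var(x̄₁−x̄₂) = σ²(1/n₁ + 1/(k·n₁)) = σ²·(k+1)/(k·n₁).
So n₁ = (1 + 1/k)·((z_{α} + z_β)/d)² = 1.667 × (3.290/0.43)².
n₁ = 1.667 × 58.54 = 97.6.
Round up: n₁ = 98, giving n₂ = 1.5 × 98 = 147.

n₁ = 98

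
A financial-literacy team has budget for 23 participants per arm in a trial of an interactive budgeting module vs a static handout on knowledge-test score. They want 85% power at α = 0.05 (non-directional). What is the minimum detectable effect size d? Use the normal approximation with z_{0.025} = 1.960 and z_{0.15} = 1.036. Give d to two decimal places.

d_min ≈ 0.88

For two independent groups of n = 23 each: d_min = (z_{α/2} + z_β)·√(2/n).
z-sum = 1.960 + 1.036 = 2.996.
d_min = 2.996 × √(2/23) = 2.996 × 0.2949 = 0.883.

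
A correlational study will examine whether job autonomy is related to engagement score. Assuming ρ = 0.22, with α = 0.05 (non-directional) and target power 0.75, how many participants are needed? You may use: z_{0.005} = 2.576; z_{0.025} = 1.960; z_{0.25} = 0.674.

Fisher's z: C = ½·ln((1+r)/(1−r)) = ½·ln(1.5641) = 0.2237.
n = ((z_{α/2} + z_β)/C)² + 3.
(1.960 + 0.674) / 0.2237 = 2.634 / 0.2237 = 11.775.
n = 11.775² + 3 = 138.64 + 3 = 141.6.
Round up.

n = 142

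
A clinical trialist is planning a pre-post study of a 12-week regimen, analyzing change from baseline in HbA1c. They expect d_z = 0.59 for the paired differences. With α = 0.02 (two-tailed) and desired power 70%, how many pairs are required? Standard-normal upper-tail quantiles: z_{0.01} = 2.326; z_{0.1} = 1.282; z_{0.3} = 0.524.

n = 24 pairs

For a paired (one-sample on differences) test: n = ((z_{α/2} + z_β) / d)².
z_{α/2} + z_β = 2.326 + 0.524 = 2.850.
n = (2.850 / 0.59)² = 4.831² = 23.33.
Round up.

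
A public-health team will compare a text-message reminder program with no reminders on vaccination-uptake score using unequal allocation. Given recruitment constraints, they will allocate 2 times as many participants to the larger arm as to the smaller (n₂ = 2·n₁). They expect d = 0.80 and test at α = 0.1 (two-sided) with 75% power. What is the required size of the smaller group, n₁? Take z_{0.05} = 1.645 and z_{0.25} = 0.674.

With allocation ratio k = n₂/n₁ = 2, Var(x̄₁−x̄₂) = σ²(1/n₁ + 1/(k·n₁)) = σ²·(k+1)/(k·n₁).
So n₁ = (1 + 1/k)·((z_{α/2} + z_β)/d)² = 1.500 × (2.319/0.80)².
n₁ = 1.500 × 8.40 = 12.6.
Round up: n₁ = 13, giving n₂ = 2 × 13 = 26.

n₁ = 13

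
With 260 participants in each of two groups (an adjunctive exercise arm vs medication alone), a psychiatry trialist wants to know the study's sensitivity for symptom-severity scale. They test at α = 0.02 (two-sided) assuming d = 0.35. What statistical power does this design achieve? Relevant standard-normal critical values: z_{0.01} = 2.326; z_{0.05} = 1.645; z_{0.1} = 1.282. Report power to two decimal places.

power ≈ 0.95

For two equal groups, power = Φ(d·√(n/2) − z_{α/2}).
d·√(n/2) = 0.35 × √(260/2) = 0.35 × 11.402 = 3.991.
z_β = 3.991 − 2.326 = 1.665.
Power = Φ(1.665) = 0.952.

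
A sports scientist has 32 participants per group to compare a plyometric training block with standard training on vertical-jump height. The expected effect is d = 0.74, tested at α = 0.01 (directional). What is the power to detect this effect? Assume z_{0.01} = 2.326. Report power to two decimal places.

power ≈ 0.74

For two equal groups, power = Φ(d·√(n/2) − z_{α}).
d·√(n/2) = 0.74 × √(32/2) = 0.74 × 4.000 = 2.960.
z_β = 2.960 − 2.326 = 0.634.
Power = Φ(0.634) = 0.737.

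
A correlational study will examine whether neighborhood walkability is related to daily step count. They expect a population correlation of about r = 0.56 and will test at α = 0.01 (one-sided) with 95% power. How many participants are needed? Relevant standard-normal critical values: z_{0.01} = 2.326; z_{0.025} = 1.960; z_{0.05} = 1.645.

n = 43

Fisher's z: C = ½·ln((1+r)/(1−r)) = ½·ln(3.5455) = 0.6328.
n = ((z_{α} + z_β)/C)² + 3.
(2.326 + 1.645) / 0.6328 = 3.971 / 0.6328 = 6.275.
n = 6.275² + 3 = 39.38 + 3 = 42.4.
Round up.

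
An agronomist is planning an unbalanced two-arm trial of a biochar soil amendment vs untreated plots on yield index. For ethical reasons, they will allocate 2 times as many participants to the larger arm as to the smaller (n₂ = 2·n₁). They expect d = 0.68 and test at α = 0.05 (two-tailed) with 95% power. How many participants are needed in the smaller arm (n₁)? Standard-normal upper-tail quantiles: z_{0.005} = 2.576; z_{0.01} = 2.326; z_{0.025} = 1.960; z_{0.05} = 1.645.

n₁ = 43

With allocation ratio k = n₂/n₁ = 2, Var(x̄₁−x̄₂) = σ²(1/n₁ + 1/(k·n₁)) = σ²·(k+1)/(k·n₁).
So n₁ = (1 + 1/k)·((z_{α/2} + z_β)/d)² = 1.500 × (3.605/0.68)².
n₁ = 1.500 × 28.11 = 42.2.
Round up: n₁ = 43, giving n₂ = 2 × 43 = 86.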